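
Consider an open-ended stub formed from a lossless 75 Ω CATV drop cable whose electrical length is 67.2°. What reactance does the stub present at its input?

X_in ≈ -31.5 Ω (capacitive)

tan(βl) = 2.38
For an open-ended stub, Z_in = −jZ_0·cot(βl) = −jZ_0/tan(βl)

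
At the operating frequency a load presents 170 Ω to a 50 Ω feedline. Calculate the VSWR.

VSWR ≈ 3.4

For a purely resistive load, VSWR = R_L/Z_0 or Z_0/R_L (whichever > 1) = 170/50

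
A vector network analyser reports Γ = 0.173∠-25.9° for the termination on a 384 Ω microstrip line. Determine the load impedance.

Z_L ≈ 518 − j80.8 Ω

Z_L = Z_0·(1 + Γ)/(1 − Γ) = 384·(1.16 − j0.0756)/(0.844 + j0.0756)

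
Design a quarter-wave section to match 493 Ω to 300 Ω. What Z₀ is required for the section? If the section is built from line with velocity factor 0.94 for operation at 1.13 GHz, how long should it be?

Z_qwt = √(Z_0·R_L) = √(300 × 493) = √147900
λ = 0.94·c/f = 0.25 m, so l = λ/4 = 0.0624 m

Z_qwt ≈ 385 Ω; length ≈ 6.24 cm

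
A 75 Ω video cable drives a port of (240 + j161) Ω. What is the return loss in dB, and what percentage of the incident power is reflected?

Γ = (165 + j161)/(315 + j161), |Γ| = 0.652
RL = −20·log₁₀(0.652) = 3.72 dB
P_refl/P_inc = |Γ|² = 0.425

RL ≈ 3.72 dB; 42.5% of incident power reflected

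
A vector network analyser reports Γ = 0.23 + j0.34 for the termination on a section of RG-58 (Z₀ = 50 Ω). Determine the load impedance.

Z_L = Z_0·(1 + Γ)/(1 − Γ) = 50·(1.23 + j0.34)/(0.77 − j0.34)

Z_L ≈ 58.7 + j48 Ω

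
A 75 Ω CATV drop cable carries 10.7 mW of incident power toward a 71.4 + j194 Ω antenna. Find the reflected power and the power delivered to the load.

P_reflected ≈ 6.82 mW; P_delivered ≈ 3.88 mW

|Γ| = |(-3.6 + j194)/(146.4 + j194)| = 0.798
|Γ|² = 0.637
P_refl = |Γ|²·P_inc = 6.82 mW, P_del = (1 − |Γ|²)·P_inc = 3.88 mW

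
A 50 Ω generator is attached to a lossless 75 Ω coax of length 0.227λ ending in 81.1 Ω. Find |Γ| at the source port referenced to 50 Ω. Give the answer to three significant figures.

βl = 2π × 0.227 = 81.7°
tan(βl) = 6.87
Z_in = Z_0·(Z_L + jZ_0·tanβl)/(Z_0 + jZ_L·tanβl) = 69.6 − j1.55 Ω
Γ_s = (Z_in − Z_s)/(Z_in + Z_s) = (19.6 − j1.55)/(120 − j1.55), |Γ_s| = 0.164

|Γ| ≈ 0.164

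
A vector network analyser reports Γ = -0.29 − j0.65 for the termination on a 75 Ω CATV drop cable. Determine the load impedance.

Z_L ≈ 17.7 − j46.7 Ω

Z_L = Z_0·(1 + Γ)/(1 − Γ) = 75·(0.71 − j0.65)/(1.29 + j0.65)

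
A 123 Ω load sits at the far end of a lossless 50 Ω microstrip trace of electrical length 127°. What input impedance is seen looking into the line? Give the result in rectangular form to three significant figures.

Z_in ≈ 29.1 + j28.8 Ω

tan(βl) = tan(127°) = -1.33
Z_in = Z_0·(Z_L + jZ_0·tanβl)/(Z_0 + jZ_L·tanβl)
     = 50·(123 − j66.4)/(50 − j163)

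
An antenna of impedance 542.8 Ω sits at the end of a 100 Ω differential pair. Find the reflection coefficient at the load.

Γ = (Z_L − Z_0)/(Z_L + Z_0) = (542.8 − 100)/(542.8 + 100) = 442.8/642.8

Γ = 0.689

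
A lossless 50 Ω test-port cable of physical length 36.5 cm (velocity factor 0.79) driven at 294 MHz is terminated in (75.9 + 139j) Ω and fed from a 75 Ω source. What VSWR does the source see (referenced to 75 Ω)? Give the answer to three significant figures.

VSWR ≈ 6.52

λ = v/f = 0.79·c / 294 MHz = 0.806 m
βl = 2π·l/λ = 2π × 0.453 = 163°
tan(βl) = -0.306
Z_in = Z_0·(Z_L + jZ_0·tanβl)/(Z_0 + jZ_L·tanβl) = 22.8 + j72.6 Ω
Γ_s = (Z_in − Z_s)/(Z_in + Z_s) = (-52.2 + j72.6)/(97.8 + j72.6), |Γ_s| = 0.734
VSWR = (1 + |Γ_s|)/(1 − |Γ_s|)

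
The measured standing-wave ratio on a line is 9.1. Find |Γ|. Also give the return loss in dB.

|Γ| ≈ 0.802; return loss ≈ 1.92 dB

|Γ| = (S − 1)/(S + 1) = (9.1 − 1)/(9.1 + 1) = 8.1/10.1
RL = −20·log₁₀|Γ| = −20·log₁₀(0.802)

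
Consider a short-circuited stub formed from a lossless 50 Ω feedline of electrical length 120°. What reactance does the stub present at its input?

X_in ≈ -86.6 Ω (capacitive)

tan(βl) = -1.73
For a short-circuited stub, Z_in = jZ_0·tan(βl)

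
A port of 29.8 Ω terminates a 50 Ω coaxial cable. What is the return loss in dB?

RL ≈ 11.9 dB

Γ = (29.8 − 50)/(29.8 + 50) = -0.253
RL = −20·log₁₀|Γ| = −20·log₁₀(0.253)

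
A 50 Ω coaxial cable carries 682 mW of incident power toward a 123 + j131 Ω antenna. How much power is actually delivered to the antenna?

|Γ| = |(73 + j131)/(173 + j131)| = 0.691
|Γ|² = 0.478
P_refl = |Γ|²·P_inc = 326 mW, P_del = (1 − |Γ|²)·P_inc = 356 mW

P_delivered ≈ 356 mW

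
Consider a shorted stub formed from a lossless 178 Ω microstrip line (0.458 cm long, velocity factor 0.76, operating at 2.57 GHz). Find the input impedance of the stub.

λ = v/f = 0.76·c / 2.57 GHz = 0.0887 m
βl = 2π·l/λ = 2π × 0.0516 = 18.6°
tan(βl) = 0.336
For a shorted stub, Z_in = jZ_0·tan(βl)

Z_in ≈ +j59.9 Ω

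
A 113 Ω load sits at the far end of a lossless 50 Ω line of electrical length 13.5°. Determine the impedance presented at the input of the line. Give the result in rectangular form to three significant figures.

tan(βl) = tan(13.5°) = 0.24
Z_in = Z_0·(Z_L + jZ_0·tanβl)/(Z_0 + jZ_L·tanβl)
     = 50·(113 + j12)/(50 + j27.1)

Z_in ≈ 92.3 − j38.1 Ω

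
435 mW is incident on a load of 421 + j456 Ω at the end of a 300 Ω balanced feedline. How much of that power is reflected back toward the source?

|Γ| = |(121 + j456)/(721 + j456)| = 0.553
|Γ|² = 0.306
P_refl = |Γ|²·P_inc = 133 mW, P_del = (1 − |Γ|²)·P_inc = 302 mW

P_reflected ≈ 133 mW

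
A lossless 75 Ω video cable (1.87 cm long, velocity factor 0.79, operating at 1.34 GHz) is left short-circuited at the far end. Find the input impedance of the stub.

Z_in ≈ +j58.7 Ω

λ = v/f = 0.79·c / 1.34 GHz = 0.177 m
βl = 2π·l/λ = 2π × 0.106 = 38.1°
tan(βl) = 0.783
For a short-circuited stub, Z_in = jZ_0·tan(βl)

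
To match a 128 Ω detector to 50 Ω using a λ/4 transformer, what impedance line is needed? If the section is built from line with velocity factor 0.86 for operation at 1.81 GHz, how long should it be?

Z_qwt ≈ 80 Ω; length ≈ 3.56 cm

Z_qwt = √(Z_0·R_L) = √(50 × 128) = √6400
λ = 0.86·c/f = 0.143 m, so l = λ/4 = 0.0356 m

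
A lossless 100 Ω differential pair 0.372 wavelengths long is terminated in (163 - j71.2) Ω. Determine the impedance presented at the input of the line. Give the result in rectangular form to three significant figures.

Z_in ≈ 116 + j78.5 Ω

βl = 2π × 0.372 = 134°
tan(βl) = tan(134°) = -1.04
Z_in = Z_0·(Z_L + jZ_0·tanβl)/(Z_0 + jZ_L·tanβl)
     = 100·(163 − j175)/(26.1 − j169)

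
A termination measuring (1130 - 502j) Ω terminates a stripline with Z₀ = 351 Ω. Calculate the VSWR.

Γ = (Z_L − Z_0)/(Z_L + Z_0) = (779 − j502)/(1481 − j502)
|Γ| = 927/1560 = 0.593
VSWR = (1 + |Γ|)/(1 − |Γ|) = 1.59/0.407

VSWR ≈ 3.91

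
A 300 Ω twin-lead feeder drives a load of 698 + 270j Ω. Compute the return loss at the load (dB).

RL ≈ 6.65 dB

Γ = (398 + j270)/(998 + j270), |Γ| = 0.465
RL = −20·log₁₀|Γ| = −20·log₁₀(0.465)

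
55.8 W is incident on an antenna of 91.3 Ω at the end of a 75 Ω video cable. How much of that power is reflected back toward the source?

P_reflected ≈ 0.536 W

Γ = (91.3 − 75)/(91.3 + 75) = 0.098
|Γ|² = 0.00961
P_refl = |Γ|²·P_inc = 0.536 W, P_del = (1 − |Γ|²)·P_inc = 55.3 W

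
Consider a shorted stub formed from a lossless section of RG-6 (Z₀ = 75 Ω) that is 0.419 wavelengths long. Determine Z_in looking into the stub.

Z_in ≈ −j41.8 Ω

βl = 2π × 0.419 = 151°
tan(βl) = -0.558
For a shorted stub, Z_in = jZ_0·tan(βl)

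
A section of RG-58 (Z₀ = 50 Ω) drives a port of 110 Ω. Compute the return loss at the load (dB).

Γ = (110 − 50)/(110 + 50) = 0.375
RL = −20·log₁₀|Γ| = −20·log₁₀(0.375)

RL ≈ 8.52 dB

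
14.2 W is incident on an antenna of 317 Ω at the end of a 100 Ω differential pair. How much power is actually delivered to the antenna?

P_delivered ≈ 10.4 W

Γ = (317 − 100)/(317 + 100) = 0.52
|Γ|² = 0.271
P_refl = |Γ|²·P_inc = 3.85 W, P_del = (1 − |Γ|²)·P_inc = 10.4 W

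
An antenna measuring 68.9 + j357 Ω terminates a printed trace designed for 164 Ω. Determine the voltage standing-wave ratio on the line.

Γ = (Z_L − Z_0)/(Z_L + Z_0) = (-95.1 + j357)/(232.9 + j357)
|Γ| = 369/426 = 0.867
VSWR = (1 + |Γ|)/(1 − |Γ|) = 1.87/0.133

VSWR ≈ 14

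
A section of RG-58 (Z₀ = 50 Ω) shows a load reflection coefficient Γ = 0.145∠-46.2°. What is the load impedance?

Z_L ≈ 59.7 − j12.8 Ω

Z_L = Z_0·(1 + Γ)/(1 − Γ) = 50·(1.1 − j0.105)/(0.9 + j0.105)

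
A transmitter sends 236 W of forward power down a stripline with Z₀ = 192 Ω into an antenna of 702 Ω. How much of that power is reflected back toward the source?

P_reflected ≈ 76.8 W

Γ = (702 − 192)/(702 + 192) = 0.57
|Γ|² = 0.325
P_refl = |Γ|²·P_inc = 76.8 W, P_del = (1 − |Γ|²)·P_inc = 159 W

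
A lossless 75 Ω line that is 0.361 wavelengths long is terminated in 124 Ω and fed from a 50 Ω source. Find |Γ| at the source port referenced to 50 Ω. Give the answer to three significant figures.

|Γ| ≈ 0.291

βl = 2π × 0.361 = 130°
tan(βl) = -1.19
Z_in = Z_0·(Z_L + jZ_0·tanβl)/(Z_0 + jZ_L·tanβl) = 61.4 + j31.7 Ω
Γ_s = (Z_in − Z_s)/(Z_in + Z_s) = (11.4 + j31.7)/(111 + j31.7), |Γ_s| = 0.291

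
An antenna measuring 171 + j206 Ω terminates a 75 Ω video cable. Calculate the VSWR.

VSWR ≈ 5.86

Γ = (Z_L − Z_0)/(Z_L + Z_0) = (96 + j206)/(246 + j206)
|Γ| = 227/321 = 0.708
VSWR = (1 + |Γ|)/(1 − |Γ|) = 1.71/0.292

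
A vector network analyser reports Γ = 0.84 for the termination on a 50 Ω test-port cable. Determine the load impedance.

Z_L ≈ 575 Ω

Z_L = Z_0·(1 + Γ)/(1 − Γ) = 50·(1.84)/(0.16)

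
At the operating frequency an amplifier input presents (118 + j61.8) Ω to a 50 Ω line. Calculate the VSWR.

VSWR ≈ 3.11

Γ = (Z_L − Z_0)/(Z_L + Z_0) = (68 + j61.8)/(168 + j61.8)
|Γ| = 91.9/179 = 0.513
VSWR = (1 + |Γ|)/(1 − |Γ|) = 1.51/0.487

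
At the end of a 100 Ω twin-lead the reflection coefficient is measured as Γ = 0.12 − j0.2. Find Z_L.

Z_L ≈ 116 − j49.1 Ω

Z_L = Z_0·(1 + Γ)/(1 − Γ) = 100·(1.12 − j0.2)/(0.88 + j0.2)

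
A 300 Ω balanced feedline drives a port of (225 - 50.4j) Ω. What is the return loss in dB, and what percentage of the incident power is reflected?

RL ≈ 15.3 dB; 2.94% of incident power reflected

Γ = (-75 − j50.4)/(525 − j50.4), |Γ| = 0.171
RL = −20·log₁₀(0.171) = 15.3 dB
P_refl/P_inc = |Γ|² = 0.0294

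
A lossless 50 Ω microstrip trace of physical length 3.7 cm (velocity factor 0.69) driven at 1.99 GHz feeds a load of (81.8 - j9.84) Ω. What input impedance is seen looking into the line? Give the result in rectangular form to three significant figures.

Z_in ≈ 43.7 + j23.5 Ω

λ = v/f = 0.69·c / 1.99 GHz = 0.104 m
βl = 2π·l/λ = 2π × 0.356 = 128°
tan(βl) = tan(128°) = -1.28
Z_in = Z_0·(Z_L + jZ_0·tanβl)/(Z_0 + jZ_L·tanβl)
     = 50·(81.8 − j73.7)/(37.4 − j105)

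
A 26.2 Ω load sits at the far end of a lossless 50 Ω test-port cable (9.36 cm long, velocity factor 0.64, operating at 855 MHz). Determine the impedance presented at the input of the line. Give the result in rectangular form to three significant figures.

λ = v/f = 0.64·c / 855 MHz = 0.225 m
βl = 2π·l/λ = 2π × 0.417 = 150°
tan(βl) = tan(150°) = -0.576
Z_in = Z_0·(Z_L + jZ_0·tanβl)/(Z_0 + jZ_L·tanβl)
     = 50·(26.2 − j28.8)/(50 − j15.1)

Z_in ≈ 32 − j19.2 Ω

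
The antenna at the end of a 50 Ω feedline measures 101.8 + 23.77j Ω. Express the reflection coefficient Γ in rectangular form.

Γ ≈ 0.357 + j0.101

Γ = (Z_L − Z_0)/(Z_L + Z_0) = (51.8 + j23.77)/(151.8 + j23.77)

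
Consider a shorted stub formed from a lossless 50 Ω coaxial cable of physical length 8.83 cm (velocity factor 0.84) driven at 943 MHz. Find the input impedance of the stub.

Z_in ≈ −j90.4 Ω

λ = v/f = 0.84·c / 943 MHz = 0.267 m
βl = 2π·l/λ = 2π × 0.33 = 119°
tan(βl) = -1.81
For a shorted stub, Z_in = jZ_0·tan(βl)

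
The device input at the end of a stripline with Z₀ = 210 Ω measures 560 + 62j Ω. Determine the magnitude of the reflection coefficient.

|Γ| ≈ 0.46

Γ = (Z_L − Z_0)/(Z_L + Z_0) = (350 + j62)/(770 + j62)
|Γ| = 355/772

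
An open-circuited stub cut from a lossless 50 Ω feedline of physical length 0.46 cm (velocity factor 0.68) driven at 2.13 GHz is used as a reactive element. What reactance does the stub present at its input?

X_in ≈ -161 Ω (capacitive)

λ = v/f = 0.68·c / 2.13 GHz = 0.0958 m
βl = 2π·l/λ = 2π × 0.048 = 17.3°
tan(βl) = 0.311
For an open-circuited stub, Z_in = −jZ_0·cot(βl) = −jZ_0/tan(βl)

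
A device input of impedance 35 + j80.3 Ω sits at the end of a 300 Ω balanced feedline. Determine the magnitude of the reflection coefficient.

Γ = (Z_L − Z_0)/(Z_L + Z_0) = (-265 + j80.3)/(335 + j80.3)
|Γ| = 277/344

|Γ| ≈ 0.804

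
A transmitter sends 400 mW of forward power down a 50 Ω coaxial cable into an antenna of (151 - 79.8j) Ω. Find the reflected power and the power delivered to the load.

P_reflected ≈ 142 mW; P_delivered ≈ 258 mW

|Γ| = |(101 − j79.8)/(201 − j79.8)| = 0.595
|Γ|² = 0.354
P_refl = |Γ|²·P_inc = 142 mW, P_del = (1 − |Γ|²)·P_inc = 258 mW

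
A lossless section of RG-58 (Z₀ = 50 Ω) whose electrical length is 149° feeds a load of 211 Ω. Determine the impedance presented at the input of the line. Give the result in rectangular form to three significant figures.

Z_in ≈ 38.7 + j68 Ω

tan(βl) = tan(149°) = -0.601
Z_in = Z_0·(Z_L + jZ_0·tanβl)/(Z_0 + jZ_L·tanβl)
     = 50·(211 − j30)/(50 − j127)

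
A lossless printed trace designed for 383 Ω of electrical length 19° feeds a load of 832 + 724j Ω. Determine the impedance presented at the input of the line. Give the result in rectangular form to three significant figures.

Z_in ≈ 1370 − j475 Ω

tan(βl) = tan(19°) = 0.344
Z_in = Z_0·(Z_L + jZ_0·tanβl)/(Z_0 + jZ_L·tanβl)
     = 383·(832 + j856)/(134 + j286)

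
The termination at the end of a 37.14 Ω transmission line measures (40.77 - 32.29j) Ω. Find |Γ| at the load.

Γ = (Z_L − Z_0)/(Z_L + Z_0) = (3.63 − j32.29)/(77.91 − j32.29)
|Γ| = 32.5/84.3

|Γ| ≈ 0.385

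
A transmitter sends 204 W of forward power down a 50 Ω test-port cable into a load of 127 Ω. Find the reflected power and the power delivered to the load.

P_reflected ≈ 38.6 W; P_delivered ≈ 165 W

Γ = (127 − 50)/(127 + 50) = 0.435
|Γ|² = 0.189
P_refl = |Γ|²·P_inc = 38.6 W, P_del = (1 − |Γ|²)·P_inc = 165 W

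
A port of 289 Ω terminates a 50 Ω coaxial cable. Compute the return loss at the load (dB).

RL ≈ 3.04 dB

Γ = (289 − 50)/(289 + 50) = 0.705
RL = −20·log₁₀|Γ| = −20·log₁₀(0.705)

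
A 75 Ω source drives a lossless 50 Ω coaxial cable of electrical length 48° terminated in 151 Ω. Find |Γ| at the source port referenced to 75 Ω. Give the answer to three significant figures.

|Γ| ≈ 0.551

tan(βl) = 1.11
Z_in = Z_0·(Z_L + jZ_0·tanβl)/(Z_0 + jZ_L·tanβl) = 27.5 − j36.8 Ω
Γ_s = (Z_in − Z_s)/(Z_in + Z_s) = (-47.5 − j36.8)/(103 − j36.8), |Γ_s| = 0.551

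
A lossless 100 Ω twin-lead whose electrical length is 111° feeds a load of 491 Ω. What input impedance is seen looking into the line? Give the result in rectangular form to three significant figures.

Z_in ≈ 23.2 + j36.6 Ω

tan(βl) = tan(111°) = -2.61
Z_in = Z_0·(Z_L + jZ_0·tanβl)/(Z_0 + jZ_L·tanβl)
     = 100·(491 − j261)/(100 − j1280)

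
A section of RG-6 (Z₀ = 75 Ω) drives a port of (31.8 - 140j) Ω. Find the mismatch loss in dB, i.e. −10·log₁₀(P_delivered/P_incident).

Γ = (-43.2 − j140)/(106.8 − j140), |Γ| = 0.832
|Γ|² = 0.692, so P_del/P_inc = 1 − |Γ|² = 0.308
ML = −10·log₁₀(1 − |Γ|²)

mismatch loss ≈ 5.12 dB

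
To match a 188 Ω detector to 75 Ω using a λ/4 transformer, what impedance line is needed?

Z_qwt ≈ 119 Ω

Z_qwt = √(Z_0·R_L) = √(75 × 188) = √14100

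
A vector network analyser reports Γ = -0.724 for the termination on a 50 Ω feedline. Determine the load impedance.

Z_L ≈ 8 Ω

Z_L = Z_0·(1 + Γ)/(1 − Γ) = 50·(0.276)/(1.72)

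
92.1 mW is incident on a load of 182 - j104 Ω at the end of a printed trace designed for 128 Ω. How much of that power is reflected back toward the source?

|Γ| = |(54 − j104)/(310 − j104)| = 0.358
|Γ|² = 0.128
P_refl = |Γ|²·P_inc = 11.8 mW, P_del = (1 − |Γ|²)·P_inc = 80.3 mW

P_reflected ≈ 11.8 mW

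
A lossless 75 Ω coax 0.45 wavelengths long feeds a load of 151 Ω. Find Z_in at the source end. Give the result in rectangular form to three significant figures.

βl = 2π × 0.45 = 162°
tan(βl) = tan(162°) = -0.325
Z_in = Z_0·(Z_L + jZ_0·tanβl)/(Z_0 + jZ_L·tanβl)
     = 75·(151 − j24.4)/(75 − j49.1)

Z_in ≈ 117 + j52.1 Ω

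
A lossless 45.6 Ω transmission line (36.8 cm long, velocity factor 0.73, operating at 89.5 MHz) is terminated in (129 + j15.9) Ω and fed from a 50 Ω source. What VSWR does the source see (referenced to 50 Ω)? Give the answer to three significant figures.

λ = v/f = 0.73·c / 89.5 MHz = 2.45 m
βl = 2π·l/λ = 2π × 0.15 = 54.1°
tan(βl) = 1.38
Z_in = Z_0·(Z_L + jZ_0·tanβl)/(Z_0 + jZ_L·tanβl) = 24.1 − j29.8 Ω
Γ_s = (Z_in − Z_s)/(Z_in + Z_s) = (-25.9 − j29.8)/(74.1 − j29.8), |Γ_s| = 0.494
VSWR = (1 + |Γ_s|)/(1 − |Γ_s|)

VSWR ≈ 2.95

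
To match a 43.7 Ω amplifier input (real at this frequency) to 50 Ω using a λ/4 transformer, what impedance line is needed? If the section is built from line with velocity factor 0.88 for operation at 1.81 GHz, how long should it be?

Z_qwt ≈ 46.7 Ω; length ≈ 3.65 cm

Z_qwt = √(Z_0·R_L) = √(50 × 43.7) = √2185
λ = 0.88·c/f = 0.146 m, so l = λ/4 = 0.0365 m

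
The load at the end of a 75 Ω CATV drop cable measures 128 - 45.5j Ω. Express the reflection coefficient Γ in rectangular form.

Γ ≈ 0.296 − j0.158

Γ = (Z_L − Z_0)/(Z_L + Z_0) = (53 − j45.5)/(203 − j45.5)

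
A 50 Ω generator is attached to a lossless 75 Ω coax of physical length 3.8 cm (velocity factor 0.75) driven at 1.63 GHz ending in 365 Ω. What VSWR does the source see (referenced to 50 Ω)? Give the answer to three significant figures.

VSWR ≈ 3.35

λ = v/f = 0.75·c / 1.63 GHz = 0.138 m
βl = 2π·l/λ = 2π × 0.275 = 99.1°
tan(βl) = -6.24
Z_in = Z_0·(Z_L + jZ_0·tanβl)/(Z_0 + jZ_L·tanβl) = 15.8 + j11.5 Ω
Γ_s = (Z_in − Z_s)/(Z_in + Z_s) = (-34.2 + j11.5)/(65.8 + j11.5), |Γ_s| = 0.54
VSWR = (1 + |Γ_s|)/(1 − |Γ_s|)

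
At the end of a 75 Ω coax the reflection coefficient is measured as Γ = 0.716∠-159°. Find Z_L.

Z_L = Z_0·(1 + Γ)/(1 − Γ) = 75·(0.332 − j0.257)/(1.67 + j0.257)

Z_L ≈ 12.8 − j13.5 Ω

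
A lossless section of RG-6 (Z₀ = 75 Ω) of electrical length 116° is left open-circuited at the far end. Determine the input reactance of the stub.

tan(βl) = -2.05
For an open-circuited stub, Z_in = −jZ_0·cot(βl) = −jZ_0/tan(βl)

X_in ≈ 36.6 Ω (inductive)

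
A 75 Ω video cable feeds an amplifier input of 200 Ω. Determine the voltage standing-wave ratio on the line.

Γ = (200 − 75)/(200 + 75) = 0.455
VSWR = (1 + 0.455)/(1 − 0.455)

VSWR ≈ 2.67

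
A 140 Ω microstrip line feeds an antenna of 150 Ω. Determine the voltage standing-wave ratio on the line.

VSWR ≈ 1.07

Γ = (150 − 140)/(150 + 140) = 0.0345
VSWR = (1 + 0.0345)/(1 − 0.0345)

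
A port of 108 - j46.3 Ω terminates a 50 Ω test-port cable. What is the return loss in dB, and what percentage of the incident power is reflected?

RL ≈ 6.92 dB; 20.3% of incident power reflected

Γ = (58 − j46.3)/(158 − j46.3), |Γ| = 0.451
RL = −20·log₁₀(0.451) = 6.92 dB
P_refl/P_inc = |Γ|² = 0.203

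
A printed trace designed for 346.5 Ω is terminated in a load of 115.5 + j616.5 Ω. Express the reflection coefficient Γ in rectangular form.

Γ ≈ 0.461 + j0.72

Γ = (Z_L − Z_0)/(Z_L + Z_0) = (-231 + j616.5)/(462 + j616.5)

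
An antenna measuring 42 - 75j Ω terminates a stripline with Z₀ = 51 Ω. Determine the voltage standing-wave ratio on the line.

VSWR ≈ 4.44

Γ = (Z_L − Z_0)/(Z_L + Z_0) = (-9 − j75)/(93 − j75)
|Γ| = 75.5/119 = 0.632
VSWR = (1 + |Γ|)/(1 − |Γ|) = 1.63/0.368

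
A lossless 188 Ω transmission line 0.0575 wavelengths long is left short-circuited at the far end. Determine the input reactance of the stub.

βl = 2π × 0.0575 = 20.7°
tan(βl) = 0.378
For a short-circuited stub, Z_in = jZ_0·tan(βl)

X_in ≈ 71 Ω (inductive)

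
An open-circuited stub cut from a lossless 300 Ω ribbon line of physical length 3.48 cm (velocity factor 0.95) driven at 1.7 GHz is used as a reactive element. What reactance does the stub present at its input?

X_in ≈ -81.9 Ω (capacitive)

λ = v/f = 0.95·c / 1.7 GHz = 0.168 m
βl = 2π·l/λ = 2π × 0.208 = 74.7°
tan(βl) = 3.66
For an open-circuited stub, Z_in = −jZ_0·cot(βl) = −jZ_0/tan(βl)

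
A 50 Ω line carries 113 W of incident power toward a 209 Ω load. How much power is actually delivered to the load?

Γ = (209 − 50)/(209 + 50) = 0.614
|Γ|² = 0.377
P_refl = |Γ|²·P_inc = 42.6 W, P_del = (1 − |Γ|²)·P_inc = 70.4 W

P_delivered ≈ 70.4 W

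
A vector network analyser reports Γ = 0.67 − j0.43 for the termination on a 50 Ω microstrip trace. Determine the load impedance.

Z_L ≈ 62.3 − j146 Ω

Z_L = Z_0·(1 + Γ)/(1 − Γ) = 50·(1.67 − j0.43)/(0.33 + j0.43)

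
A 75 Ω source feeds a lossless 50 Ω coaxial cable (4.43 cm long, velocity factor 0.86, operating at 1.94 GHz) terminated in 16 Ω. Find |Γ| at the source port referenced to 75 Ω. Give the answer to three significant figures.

λ = v/f = 0.86·c / 1.94 GHz = 0.133 m
βl = 2π·l/λ = 2π × 0.333 = 120°
tan(βl) = -1.74
Z_in = Z_0·(Z_L + jZ_0·tanβl)/(Z_0 + jZ_L·tanβl) = 49.1 − j59.6 Ω
Γ_s = (Z_in − Z_s)/(Z_in + Z_s) = (-25.9 − j59.6)/(124 − j59.6), |Γ_s| = 0.472

|Γ| ≈ 0.472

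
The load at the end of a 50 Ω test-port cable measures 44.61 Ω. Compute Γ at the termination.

Γ = (Z_L − Z_0)/(Z_L + Z_0) = (44.61 − 50)/(44.61 + 50) = -5.39/94.61

Γ = -0.057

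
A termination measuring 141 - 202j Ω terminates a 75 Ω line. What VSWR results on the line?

VSWR ≈ 6.11

Γ = (Z_L − Z_0)/(Z_L + Z_0) = (66 − j202)/(216 − j202)
|Γ| = 213/296 = 0.719
VSWR = (1 + |Γ|)/(1 − |Γ|) = 1.72/0.281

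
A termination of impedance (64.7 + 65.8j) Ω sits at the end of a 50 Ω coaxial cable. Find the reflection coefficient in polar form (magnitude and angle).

Γ = (Z_L − Z_0)/(Z_L + Z_0) = (14.7 + j65.8)/(114.7 + j65.8)
|Γ| = 67.4/132 = 0.51

Γ ≈ 0.51 ∠ 47.6°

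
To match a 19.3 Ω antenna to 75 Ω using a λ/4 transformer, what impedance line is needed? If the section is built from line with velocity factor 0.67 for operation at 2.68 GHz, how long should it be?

Z_qwt = √(Z_0·R_L) = √(75 × 19.3) = √1448
λ = 0.67·c/f = 0.075 m, so l = λ/4 = 0.0187 m

Z_qwt ≈ 38 Ω; length ≈ 1.88 cm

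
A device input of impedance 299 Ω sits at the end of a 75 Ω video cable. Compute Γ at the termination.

Γ = 0.599

Γ = (Z_L − Z_0)/(Z_L + Z_0) = (299 − 75)/(299 + 75) = 224/374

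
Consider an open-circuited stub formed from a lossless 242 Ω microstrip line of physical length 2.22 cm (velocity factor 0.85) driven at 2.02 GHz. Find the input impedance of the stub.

λ = v/f = 0.85·c / 2.02 GHz = 0.126 m
βl = 2π·l/λ = 2π × 0.176 = 63.3°
tan(βl) = 1.99
For an open-circuited stub, Z_in = −jZ_0·cot(βl) = −jZ_0/tan(βl)

Z_in ≈ −j122 Ω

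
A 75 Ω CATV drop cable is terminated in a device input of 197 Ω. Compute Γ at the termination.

Γ = 0.449

Γ = (Z_L − Z_0)/(Z_L + Z_0) = (197 − 75)/(197 + 75) = 122/272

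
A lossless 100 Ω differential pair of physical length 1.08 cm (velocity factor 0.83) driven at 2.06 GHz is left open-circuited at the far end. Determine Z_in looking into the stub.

Z_in ≈ −j159 Ω

λ = v/f = 0.83·c / 2.06 GHz = 0.121 m
βl = 2π·l/λ = 2π × 0.0893 = 32.2°
tan(βl) = 0.629
For an open-circuited stub, Z_in = −jZ_0·cot(βl) = −jZ_0/tan(βl)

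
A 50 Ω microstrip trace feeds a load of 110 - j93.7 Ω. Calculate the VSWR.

VSWR ≈ 4

Γ = (Z_L − Z_0)/(Z_L + Z_0) = (60 − j93.7)/(160 − j93.7)
|Γ| = 111/185 = 0.6
VSWR = (1 + |Γ|)/(1 − |Γ|) = 1.6/0.4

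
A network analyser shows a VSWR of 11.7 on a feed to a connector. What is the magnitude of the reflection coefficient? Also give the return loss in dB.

|Γ| ≈ 0.843; return loss ≈ 1.49 dB

|Γ| = (S − 1)/(S + 1) = (11.7 − 1)/(11.7 + 1) = 10.7/12.7
RL = −20·log₁₀|Γ| = −20·log₁₀(0.843)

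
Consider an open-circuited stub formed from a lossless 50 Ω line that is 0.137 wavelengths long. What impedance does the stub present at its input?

Z_in ≈ −j43 Ω

βl = 2π × 0.137 = 49.3°
tan(βl) = 1.16
For an open-circuited stub, Z_in = −jZ_0·cot(βl) = −jZ_0/tan(βl)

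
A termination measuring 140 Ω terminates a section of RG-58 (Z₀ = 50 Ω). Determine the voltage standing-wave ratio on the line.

VSWR ≈ 2.8

Γ = (140 − 50)/(140 + 50) = 0.474
VSWR = (1 + 0.474)/(1 − 0.474)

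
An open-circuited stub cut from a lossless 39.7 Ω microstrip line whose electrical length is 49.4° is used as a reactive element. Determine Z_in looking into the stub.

tan(βl) = 1.17
For an open-circuited stub, Z_in = −jZ_0·cot(βl) = −jZ_0/tan(βl)

Z_in ≈ −j34 Ω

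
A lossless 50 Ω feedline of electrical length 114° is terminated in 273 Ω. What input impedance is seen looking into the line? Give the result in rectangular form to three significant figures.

Z_in ≈ 10.9 + j21.4 Ω

tan(βl) = tan(114°) = -2.25
Z_in = Z_0·(Z_L + jZ_0·tanβl)/(Z_0 + jZ_L·tanβl)
     = 50·(273 − j112)/(50 − j613)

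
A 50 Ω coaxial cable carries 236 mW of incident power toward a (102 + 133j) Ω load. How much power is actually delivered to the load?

P_delivered ≈ 118 mW

|Γ| = |(52 + j133)/(152 + j133)| = 0.707
|Γ|² = 0.5
P_refl = |Γ|²·P_inc = 118 mW, P_del = (1 − |Γ|²)·P_inc = 118 mW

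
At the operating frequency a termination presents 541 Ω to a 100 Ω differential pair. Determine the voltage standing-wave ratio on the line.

VSWR ≈ 5.41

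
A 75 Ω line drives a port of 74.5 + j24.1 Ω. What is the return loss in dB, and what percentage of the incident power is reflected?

Γ = (-0.5 + j24.1)/(149.5 + j24.1), |Γ| = 0.159
RL = −20·log₁₀(0.159) = 16 dB
P_refl/P_inc = |Γ|² = 0.0253

RL ≈ 16 dB; 2.53% of incident power reflected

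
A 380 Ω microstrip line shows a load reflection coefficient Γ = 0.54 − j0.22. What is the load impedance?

Z_L ≈ 965 − j643 Ω

Z_L = Z_0·(1 + Γ)/(1 − Γ) = 380·(1.54 − j0.22)/(0.46 + j0.22)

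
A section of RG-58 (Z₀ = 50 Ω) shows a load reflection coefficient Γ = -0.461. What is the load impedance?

Z_L = Z_0·(1 + Γ)/(1 − Γ) = 50·(0.539)/(1.46)

Z_L ≈ 18.4 Ω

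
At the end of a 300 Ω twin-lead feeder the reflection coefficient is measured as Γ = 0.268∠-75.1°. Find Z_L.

Z_L = Z_0·(1 + Γ)/(1 − Γ) = 300·(1.07 − j0.259)/(0.931 + j0.259)

Z_L ≈ 298 − j166 Ω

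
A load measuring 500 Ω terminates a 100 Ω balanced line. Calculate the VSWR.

Γ = (500 − 100)/(500 + 100) = 0.667
VSWR = (1 + 0.667)/(1 − 0.667)

VSWR ≈ 5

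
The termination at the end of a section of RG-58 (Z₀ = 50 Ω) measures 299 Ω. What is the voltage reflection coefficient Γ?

Γ = 0.713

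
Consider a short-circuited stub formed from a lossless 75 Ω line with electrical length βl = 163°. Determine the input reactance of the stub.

tan(βl) = -0.306
For a short-circuited stub, Z_in = jZ_0·tan(βl)

X_in ≈ -22.9 Ω (capacitive)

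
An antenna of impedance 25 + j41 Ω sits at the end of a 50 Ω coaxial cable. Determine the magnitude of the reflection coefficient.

Γ = (Z_L − Z_0)/(Z_L + Z_0) = (-25 + j41)/(75 + j41)
|Γ| = 48/85.5

|Γ| ≈ 0.562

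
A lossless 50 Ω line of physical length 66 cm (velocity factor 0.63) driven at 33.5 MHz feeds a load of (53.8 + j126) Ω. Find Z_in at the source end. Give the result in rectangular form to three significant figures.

λ = v/f = 0.63·c / 33.5 MHz = 5.64 m
βl = 2π·l/λ = 2π × 0.117 = 42.1°
tan(βl) = tan(42.1°) = 0.904
Z_in = Z_0·(Z_L + jZ_0·tanβl)/(Z_0 + jZ_L·tanβl)
     = 50·(53.8 + j171)/(-63.9 + j48.6)

Z_in ≈ 37.9 − j105 Ω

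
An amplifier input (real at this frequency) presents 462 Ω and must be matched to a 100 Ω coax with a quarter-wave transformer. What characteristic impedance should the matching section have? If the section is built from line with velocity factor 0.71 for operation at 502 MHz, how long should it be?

Z_qwt = √(Z_0·R_L) = √(100 × 462) = √46200
λ = 0.71·c/f = 0.424 m, so l = λ/4 = 0.106 m

Z_qwt ≈ 215 Ω; length ≈ 10.6 cm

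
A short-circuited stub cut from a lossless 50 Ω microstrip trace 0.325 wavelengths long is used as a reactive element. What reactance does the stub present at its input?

βl = 2π × 0.325 = 117°
tan(βl) = -1.96
For a short-circuited stub, Z_in = jZ_0·tan(βl)

X_in ≈ -98.1 Ω (capacitive)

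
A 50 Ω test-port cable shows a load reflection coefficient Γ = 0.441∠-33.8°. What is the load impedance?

Z_L ≈ 87.3 − j53.2 Ω

Z_L = Z_0·(1 + Γ)/(1 − Γ) = 50·(1.37 − j0.245)/(0.634 + j0.245)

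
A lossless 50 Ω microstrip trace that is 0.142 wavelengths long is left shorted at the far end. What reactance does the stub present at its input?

βl = 2π × 0.142 = 51.1°
tan(βl) = 1.24
For a shorted stub, Z_in = jZ_0·tan(βl)

X_in ≈ 62 Ω (inductive)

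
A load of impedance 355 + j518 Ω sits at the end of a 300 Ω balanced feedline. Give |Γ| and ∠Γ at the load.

Γ = (Z_L − Z_0)/(Z_L + Z_0) = (55 + j518)/(655 + j518)
|Γ| = 521/835 = 0.624

Γ ≈ 0.624 ∠ 45.6°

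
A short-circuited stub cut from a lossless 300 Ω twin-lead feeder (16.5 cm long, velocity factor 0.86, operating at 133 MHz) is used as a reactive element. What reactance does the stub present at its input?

λ = v/f = 0.86·c / 133 MHz = 1.94 m
βl = 2π·l/λ = 2π × 0.0851 = 30.6°
tan(βl) = 0.592
For a short-circuited stub, Z_in = jZ_0·tan(βl)

X_in ≈ 178 Ω (inductive)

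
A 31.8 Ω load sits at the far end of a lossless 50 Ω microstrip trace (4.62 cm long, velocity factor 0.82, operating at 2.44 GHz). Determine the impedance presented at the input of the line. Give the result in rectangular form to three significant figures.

λ = v/f = 0.82·c / 2.44 GHz = 0.101 m
βl = 2π·l/λ = 2π × 0.458 = 165°
tan(βl) = tan(165°) = -0.269
Z_in = Z_0·(Z_L + jZ_0·tanβl)/(Z_0 + jZ_L·tanβl)
     = 50·(31.8 − j13.4)/(50 − j8.54)

Z_in ≈ 33.1 − j7.77 Ω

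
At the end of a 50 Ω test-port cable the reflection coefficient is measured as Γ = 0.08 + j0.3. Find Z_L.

Z_L ≈ 48.2 + j32 Ω

Z_L = Z_0·(1 + Γ)/(1 − Γ) = 50·(1.08 + j0.3)/(0.92 − j0.3)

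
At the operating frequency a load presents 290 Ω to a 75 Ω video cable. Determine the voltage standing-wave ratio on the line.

VSWR ≈ 3.87

For a purely resistive load, VSWR = R_L/Z_0 or Z_0/R_L (whichever > 1) = 290/75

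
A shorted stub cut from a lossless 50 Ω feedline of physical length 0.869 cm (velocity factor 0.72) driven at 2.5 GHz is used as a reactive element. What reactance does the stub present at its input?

X_in ≈ 36.6 Ω (inductive)

λ = v/f = 0.72·c / 2.5 GHz = 0.0864 m
βl = 2π·l/λ = 2π × 0.101 = 36.2°
tan(βl) = 0.732
For a shorted stub, Z_in = jZ_0·tan(βl)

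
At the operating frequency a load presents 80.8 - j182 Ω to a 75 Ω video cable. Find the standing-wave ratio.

VSWR ≈ 7.34

Γ = (Z_L − Z_0)/(Z_L + Z_0) = (5.8 − j182)/(155.8 − j182)
|Γ| = 182/240 = 0.76
VSWR = (1 + |Γ|)/(1 − |Γ|) = 1.76/0.24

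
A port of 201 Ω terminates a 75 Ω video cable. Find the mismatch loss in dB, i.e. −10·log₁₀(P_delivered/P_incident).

mismatch loss ≈ 1.02 dB

Γ = (201 − 75)/(201 + 75) = 0.457
|Γ|² = 0.208, so P_del/P_inc = 1 − |Γ|² = 0.792
ML = −10·log₁₀(1 − |Γ|²)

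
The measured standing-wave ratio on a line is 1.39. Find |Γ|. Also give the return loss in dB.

|Γ| ≈ 0.163; return loss ≈ 15.7 dB

|Γ| = (S − 1)/(S + 1) = (1.39 − 1)/(1.39 + 1) = 0.39/2.39
RL = −20·log₁₀|Γ| = −20·log₁₀(0.163)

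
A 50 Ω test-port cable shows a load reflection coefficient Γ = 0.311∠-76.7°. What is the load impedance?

Z_L ≈ 47.4 − j31.7 Ω

Z_L = Z_0·(1 + Γ)/(1 − Γ) = 50·(1.07 − j0.303)/(0.928 + j0.303)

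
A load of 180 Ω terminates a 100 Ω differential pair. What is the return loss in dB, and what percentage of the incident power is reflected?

RL ≈ 10.9 dB; 8.16% of incident power reflected

Γ = (180 − 100)/(180 + 100) = 0.286
RL = −20·log₁₀(0.286) = 10.9 dB
P_refl/P_inc = |Γ|² = 0.0816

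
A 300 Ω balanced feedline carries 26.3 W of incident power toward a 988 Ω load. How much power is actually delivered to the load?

P_delivered ≈ 18.8 W

Γ = (988 − 300)/(988 + 300) = 0.534
|Γ|² = 0.285
P_refl = |Γ|²·P_inc = 7.5 W, P_del = (1 − |Γ|²)·P_inc = 18.8 W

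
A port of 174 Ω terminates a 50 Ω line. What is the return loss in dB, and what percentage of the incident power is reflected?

Γ = (174 − 50)/(174 + 50) = 0.554
RL = −20·log₁₀(0.554) = 5.14 dB
P_refl/P_inc = |Γ|² = 0.306

RL ≈ 5.14 dB; 30.6% of incident power reflected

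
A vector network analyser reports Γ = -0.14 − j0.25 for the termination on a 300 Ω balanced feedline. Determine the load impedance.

Z_L = Z_0·(1 + Γ)/(1 − Γ) = 300·(0.86 − j0.25)/(1.14 + j0.25)

Z_L ≈ 202 − j110 Ω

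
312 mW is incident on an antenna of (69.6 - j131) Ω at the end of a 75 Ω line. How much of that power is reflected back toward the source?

|Γ| = |(-5.4 − j131)/(144.6 − j131)| = 0.672
|Γ|² = 0.452
P_refl = |Γ|²·P_inc = 141 mW, P_del = (1 − |Γ|²)·P_inc = 171 mW

P_reflected ≈ 141 mW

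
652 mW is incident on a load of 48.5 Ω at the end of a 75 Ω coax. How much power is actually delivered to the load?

P_delivered ≈ 622 mW

Γ = (48.5 − 75)/(48.5 + 75) = -0.215
|Γ|² = 0.046
P_refl = |Γ|²·P_inc = 30 mW, P_del = (1 − |Γ|²)·P_inc = 622 mW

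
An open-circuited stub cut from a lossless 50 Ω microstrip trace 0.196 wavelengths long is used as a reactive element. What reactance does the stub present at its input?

βl = 2π × 0.196 = 70.6°
tan(βl) = 2.83
For an open-circuited stub, Z_in = −jZ_0·cot(βl) = −jZ_0/tan(βl)

X_in ≈ -17.6 Ω (capacitive)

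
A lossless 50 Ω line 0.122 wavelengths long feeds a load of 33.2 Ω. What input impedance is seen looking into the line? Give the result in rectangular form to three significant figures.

Z_in ≈ 45.4 + j19.1 Ω

βl = 2π × 0.122 = 43.9°
tan(βl) = tan(43.9°) = 0.963
Z_in = Z_0·(Z_L + jZ_0·tanβl)/(Z_0 + jZ_L·tanβl)
     = 50·(33.2 + j48.1)/(50 + j32)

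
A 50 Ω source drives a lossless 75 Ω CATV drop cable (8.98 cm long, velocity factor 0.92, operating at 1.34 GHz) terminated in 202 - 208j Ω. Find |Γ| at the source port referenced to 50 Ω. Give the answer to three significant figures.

λ = v/f = 0.92·c / 1.34 GHz = 0.206 m
βl = 2π·l/λ = 2π × 0.436 = 157°
tan(βl) = -0.425
Z_in = Z_0·(Z_L + jZ_0·tanβl)/(Z_0 + jZ_L·tanβl) = 177 + j204 Ω
Γ_s = (Z_in − Z_s)/(Z_in + Z_s) = (127 + j204)/(227 + j204), |Γ_s| = 0.787

|Γ| ≈ 0.787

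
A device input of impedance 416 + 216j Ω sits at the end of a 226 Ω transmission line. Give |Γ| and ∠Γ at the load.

Γ ≈ 0.425 ∠ 30.1°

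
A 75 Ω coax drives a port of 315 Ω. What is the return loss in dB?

Γ = (315 − 75)/(315 + 75) = 0.615
RL = −20·log₁₀|Γ| = −20·log₁₀(0.615)

RL ≈ 4.22 dB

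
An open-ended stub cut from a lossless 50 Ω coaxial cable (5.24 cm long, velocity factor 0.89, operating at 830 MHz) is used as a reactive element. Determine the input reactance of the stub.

X_in ≈ -30.5 Ω (capacitive)

λ = v/f = 0.89·c / 830 MHz = 0.322 m
βl = 2π·l/λ = 2π × 0.163 = 58.6°
tan(βl) = 1.64
For an open-ended stub, Z_in = −jZ_0·cot(βl) = −jZ_0/tan(βl)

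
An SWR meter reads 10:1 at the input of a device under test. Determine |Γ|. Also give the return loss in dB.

|Γ| ≈ 0.818; return loss ≈ 1.74 dB

|Γ| = (S − 1)/(S + 1) = (10 − 1)/(10 + 1) = 9/11
RL = −20·log₁₀|Γ| = −20·log₁₀(0.818)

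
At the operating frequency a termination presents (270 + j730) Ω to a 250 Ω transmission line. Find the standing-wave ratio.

VSWR ≈ 9.8

Γ = (Z_L − Z_0)/(Z_L + Z_0) = (20 + j730)/(520 + j730)
|Γ| = 730/896 = 0.815
VSWR = (1 + |Γ|)/(1 − |Γ|) = 1.81/0.185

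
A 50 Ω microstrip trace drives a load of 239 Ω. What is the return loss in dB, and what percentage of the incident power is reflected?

Γ = (239 − 50)/(239 + 50) = 0.654
RL = −20·log₁₀(0.654) = 3.69 dB
P_refl/P_inc = |Γ|² = 0.428

RL ≈ 3.69 dB; 42.8% of incident power reflected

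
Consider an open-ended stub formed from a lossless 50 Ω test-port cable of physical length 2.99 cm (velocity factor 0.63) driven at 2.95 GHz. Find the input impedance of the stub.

λ = v/f = 0.63·c / 2.95 GHz = 0.0641 m
βl = 2π·l/λ = 2π × 0.467 = 168°
tan(βl) = -0.212
For an open-ended stub, Z_in = −jZ_0·cot(βl) = −jZ_0/tan(βl)

Z_in ≈ +j235 Ω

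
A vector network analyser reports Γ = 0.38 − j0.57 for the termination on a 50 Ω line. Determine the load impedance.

Z_L = Z_0·(1 + Γ)/(1 − Γ) = 50·(1.38 − j0.57)/(0.62 + j0.57)

Z_L ≈ 37.4 − j80.4 Ω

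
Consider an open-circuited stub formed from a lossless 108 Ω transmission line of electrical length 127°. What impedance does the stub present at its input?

tan(βl) = -1.33
For an open-circuited stub, Z_in = −jZ_0·cot(βl) = −jZ_0/tan(βl)

Z_in ≈ +j81.4 Ω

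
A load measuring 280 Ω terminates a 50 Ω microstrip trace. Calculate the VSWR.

VSWR ≈ 5.6

Γ = (280 − 50)/(280 + 50) = 0.697
VSWR = (1 + 0.697)/(1 − 0.697)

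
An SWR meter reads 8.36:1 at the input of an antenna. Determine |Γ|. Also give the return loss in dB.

|Γ| ≈ 0.786; return loss ≈ 2.09 dB

|Γ| = (S − 1)/(S + 1) = (8.36 − 1)/(8.36 + 1) = 7.36/9.36
RL = −20·log₁₀|Γ| = −20·log₁₀(0.786)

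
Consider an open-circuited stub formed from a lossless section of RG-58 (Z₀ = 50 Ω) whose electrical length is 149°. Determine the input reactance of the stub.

X_in ≈ 83.2 Ω (inductive)

tan(βl) = -0.601
For an open-circuited stub, Z_in = −jZ_0·cot(βl) = −jZ_0/tan(βl)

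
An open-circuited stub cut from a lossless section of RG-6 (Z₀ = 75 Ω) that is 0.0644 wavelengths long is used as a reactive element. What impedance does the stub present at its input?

Z_in ≈ −j175 Ω

βl = 2π × 0.0644 = 23.2°
tan(βl) = 0.428
For an open-circuited stub, Z_in = −jZ_0·cot(βl) = −jZ_0/tan(βl)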